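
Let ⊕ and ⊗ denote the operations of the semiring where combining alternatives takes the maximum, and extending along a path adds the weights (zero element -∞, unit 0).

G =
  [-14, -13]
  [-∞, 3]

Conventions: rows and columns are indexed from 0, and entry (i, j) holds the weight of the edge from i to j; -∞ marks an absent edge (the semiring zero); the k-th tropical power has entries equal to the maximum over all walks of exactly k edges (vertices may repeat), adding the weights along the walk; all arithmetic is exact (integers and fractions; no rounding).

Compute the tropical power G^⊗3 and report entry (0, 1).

G^⊗2:
  [-28, -10]
  [-∞, 6]
G^⊗3:
  [-42, -7]
  [-∞, 9]
Key observation: the optimum is the walk 0->1->1->1, with weight (-13) + 3 + 3 = -7.
Optimal value attained by: walk 0->1->1->1.
Answer: (G^⊗3)[0][1] = -7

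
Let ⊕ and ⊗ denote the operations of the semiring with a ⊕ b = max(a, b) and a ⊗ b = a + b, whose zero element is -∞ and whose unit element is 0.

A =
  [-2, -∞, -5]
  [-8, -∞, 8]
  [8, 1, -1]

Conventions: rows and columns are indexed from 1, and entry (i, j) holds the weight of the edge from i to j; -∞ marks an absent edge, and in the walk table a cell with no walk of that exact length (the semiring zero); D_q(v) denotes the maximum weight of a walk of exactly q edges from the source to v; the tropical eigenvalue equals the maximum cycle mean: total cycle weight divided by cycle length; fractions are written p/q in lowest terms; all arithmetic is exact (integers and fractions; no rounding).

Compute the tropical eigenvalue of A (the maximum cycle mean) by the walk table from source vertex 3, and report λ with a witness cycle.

q=0: [-∞, -∞, 0]
q=1: [8, 1, -1]
q=2: [7, 0, 9]
q=3: [17, 10, 8]
Optimal cycle mean attained by: cycle 2->3->2, total 8 + 1, length 2.
Answer: λ = 9/2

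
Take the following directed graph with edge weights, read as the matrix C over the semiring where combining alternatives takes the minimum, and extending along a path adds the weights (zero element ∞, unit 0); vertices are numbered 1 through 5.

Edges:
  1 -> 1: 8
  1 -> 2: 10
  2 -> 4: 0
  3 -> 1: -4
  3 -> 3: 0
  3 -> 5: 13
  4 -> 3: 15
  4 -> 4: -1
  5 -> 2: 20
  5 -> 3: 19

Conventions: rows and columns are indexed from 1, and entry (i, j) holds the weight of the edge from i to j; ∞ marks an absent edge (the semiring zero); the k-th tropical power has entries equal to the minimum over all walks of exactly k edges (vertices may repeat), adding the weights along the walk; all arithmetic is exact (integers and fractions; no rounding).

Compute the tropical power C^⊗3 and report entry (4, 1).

C^⊗2:
  [16, 18, ∞, 10, ∞]
  [∞, ∞, 15, -1, ∞]
  [-4, 6, 0, ∞, 13]
  [11, ∞, 14, -2, 28]
  [15, ∞, 19, 20, 32]
C^⊗3:
  [24, 26, 25, 9, ∞]
  [11, ∞, 14, -2, 28]
  [-4, 6, 0, 6, 13]
  [10, 21, 13, -3, 27]
  [15, 25, 19, 19, 32]
Key observation: the optimum is the walk 4->4->3->1, with weight (-1) + 15 + (-4) = 10.
Optimal value attained by: walk 4->4->3->1.
Answer: (C^⊗3)[4][1] = 10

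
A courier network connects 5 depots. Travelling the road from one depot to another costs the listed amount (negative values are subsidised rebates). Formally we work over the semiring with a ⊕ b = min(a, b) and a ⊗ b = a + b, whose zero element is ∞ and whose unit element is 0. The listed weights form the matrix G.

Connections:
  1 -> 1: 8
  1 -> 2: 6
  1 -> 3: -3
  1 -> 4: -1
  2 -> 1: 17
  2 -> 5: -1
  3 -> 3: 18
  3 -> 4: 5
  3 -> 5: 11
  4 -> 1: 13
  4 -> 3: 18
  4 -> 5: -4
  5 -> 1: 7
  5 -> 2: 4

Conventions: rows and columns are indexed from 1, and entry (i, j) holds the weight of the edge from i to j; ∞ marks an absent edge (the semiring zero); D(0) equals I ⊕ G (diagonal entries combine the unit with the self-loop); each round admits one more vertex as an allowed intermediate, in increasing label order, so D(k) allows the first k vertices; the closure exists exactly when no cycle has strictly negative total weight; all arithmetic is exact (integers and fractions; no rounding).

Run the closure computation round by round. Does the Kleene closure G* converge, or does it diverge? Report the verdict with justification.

D(0):
  [0, 6, -3, -1, ∞]
  [17, 0, ∞, ∞, -1]
  [∞, ∞, 0, 5, 11]
  [13, ∞, 18, 0, -4]
  [7, 4, ∞, ∞, 0]
D(1):
  [0, 6, -3, -1, ∞]
  [17, 0, 14, 16, -1]
  [∞, ∞, 0, 5, 11]
  [13, 19, 10, 0, -4]
  [7, 4, 4, 6, 0]
D(2):
  [0, 6, -3, -1, 5]
  [17, 0, 14, 16, -1]
  [∞, ∞, 0, 5, 11]
  [13, 19, 10, 0, -4]
  [7, 4, 4, 6, 0]
D(3):
  [0, 6, -3, -1, 5]
  [17, 0, 14, 16, -1]
  [∞, ∞, 0, 5, 11]
  [13, 19, 10, 0, -4]
  [7, 4, 4, 6, 0]
D(4):
  [0, 6, -3, -1, -5]
  [17, 0, 14, 16, -1]
  [18, 24, 0, 5, 1]
  [13, 19, 10, 0, -4]
  [7, 4, 4, 6, 0]
D(5):
  [0, -1, -3, -1, -5]
  [6, 0, 3, 5, -1]
  [8, 5, 0, 5, 1]
  [3, 0, 0, 0, -4]
  [7, 4, 4, 6, 0]
Key observation: every diagonal entry stays at the unit through all rounds, so no improving cycle exists.
Answer: CONVERGES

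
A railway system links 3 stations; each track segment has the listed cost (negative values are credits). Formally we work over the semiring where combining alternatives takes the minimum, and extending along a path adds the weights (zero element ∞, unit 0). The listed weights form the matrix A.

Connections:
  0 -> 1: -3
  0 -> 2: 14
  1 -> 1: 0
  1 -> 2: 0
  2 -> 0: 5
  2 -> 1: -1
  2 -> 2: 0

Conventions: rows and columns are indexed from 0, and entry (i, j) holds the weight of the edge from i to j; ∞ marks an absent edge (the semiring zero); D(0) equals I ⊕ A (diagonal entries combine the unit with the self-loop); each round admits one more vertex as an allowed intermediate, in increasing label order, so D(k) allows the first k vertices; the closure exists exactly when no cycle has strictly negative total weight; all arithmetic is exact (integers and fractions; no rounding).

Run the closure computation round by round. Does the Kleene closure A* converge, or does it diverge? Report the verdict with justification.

D(0):
  [0, -3, 14]
  [∞, 0, 0]
  [5, -1, 0]
D(1):
  [0, -3, 14]
  [∞, 0, 0]
  [5, -1, 0]
Detection: at round 2, diagonal entry (2, 2) turns strictly negative.
Key observation: the cycle 2->1->2 has total weight (-1) + 0, which is strictly negative.
Answer: DIVERGES — negative cycle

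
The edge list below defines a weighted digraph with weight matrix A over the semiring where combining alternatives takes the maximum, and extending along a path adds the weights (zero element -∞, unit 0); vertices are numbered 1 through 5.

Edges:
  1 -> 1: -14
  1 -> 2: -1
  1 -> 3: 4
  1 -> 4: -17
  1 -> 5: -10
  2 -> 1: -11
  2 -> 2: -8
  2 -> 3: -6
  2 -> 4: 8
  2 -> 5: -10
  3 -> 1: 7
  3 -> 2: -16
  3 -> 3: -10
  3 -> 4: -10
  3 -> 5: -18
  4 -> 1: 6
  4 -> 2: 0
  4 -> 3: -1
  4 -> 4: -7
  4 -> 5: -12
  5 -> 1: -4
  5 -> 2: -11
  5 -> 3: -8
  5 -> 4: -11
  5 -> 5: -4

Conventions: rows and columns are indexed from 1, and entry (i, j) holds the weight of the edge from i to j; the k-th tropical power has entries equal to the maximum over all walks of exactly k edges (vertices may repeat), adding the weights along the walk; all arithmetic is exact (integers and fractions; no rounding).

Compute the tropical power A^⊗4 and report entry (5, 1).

A^⊗2:
  [11, -9, -6, 7, -11]
  [14, 8, 7, 1, -4]
  [-3, 6, 11, -8, -3]
  [6, 5, 10, 8, -4]
  [-1, -5, 0, -3, -8]
A^⊗3:
  [13, 10, 15, 0, 1]
  [14, 13, 18, 16, 4]
  [18, -2, 1, 14, -4]
  [17, 8, 10, 13, -4]
  [7, -2, 3, 3, -11]
A^⊗4:
  [22, 12, 17, 18, 3]
  [25, 16, 18, 21, 4]
  [20, 17, 22, 7, 8]
  [19, 16, 21, 16, 7]
  [10, 6, 11, 6, -3]
Key observation: the optimum is the walk 5->3->1->3->1, with weight (-8) + 7 + 4 + 7 = 10.
Optimal value attained by: walk 5->3->1->3->1.
Answer: (A^⊗4)[5][1] = 10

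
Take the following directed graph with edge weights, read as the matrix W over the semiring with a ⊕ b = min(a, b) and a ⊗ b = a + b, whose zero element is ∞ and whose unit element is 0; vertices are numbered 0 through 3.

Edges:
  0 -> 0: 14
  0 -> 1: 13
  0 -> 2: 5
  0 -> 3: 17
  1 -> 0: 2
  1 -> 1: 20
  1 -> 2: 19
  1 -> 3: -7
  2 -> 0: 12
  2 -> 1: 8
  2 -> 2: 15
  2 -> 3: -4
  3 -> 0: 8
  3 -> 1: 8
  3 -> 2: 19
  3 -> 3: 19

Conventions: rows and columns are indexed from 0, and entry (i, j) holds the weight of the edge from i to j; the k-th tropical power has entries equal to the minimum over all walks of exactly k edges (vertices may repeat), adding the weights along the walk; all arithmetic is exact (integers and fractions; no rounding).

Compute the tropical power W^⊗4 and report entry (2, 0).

W^⊗2:
  [15, 13, 19, 1]
  [1, 1, 7, 12]
  [4, 4, 15, 1]
  [10, 21, 13, 1]
W^⊗3:
  [9, 9, 20, 6]
  [3, 14, 6, -6]
  [6, 9, 9, -3]
  [9, 9, 15, 9]
W^⊗4:
  [11, 14, 14, 2]
  [2, 2, 8, 2]
  [5, 5, 11, 2]
  [11, 17, 14, 2]
Key observation: the optimum is the walk 2->3->1->3->0, with weight (-4) + 8 + (-7) + 8 = 5.
Optimal value attained by: walk 2->3->1->3->0.
Answer: (W^⊗4)[2][0] = 5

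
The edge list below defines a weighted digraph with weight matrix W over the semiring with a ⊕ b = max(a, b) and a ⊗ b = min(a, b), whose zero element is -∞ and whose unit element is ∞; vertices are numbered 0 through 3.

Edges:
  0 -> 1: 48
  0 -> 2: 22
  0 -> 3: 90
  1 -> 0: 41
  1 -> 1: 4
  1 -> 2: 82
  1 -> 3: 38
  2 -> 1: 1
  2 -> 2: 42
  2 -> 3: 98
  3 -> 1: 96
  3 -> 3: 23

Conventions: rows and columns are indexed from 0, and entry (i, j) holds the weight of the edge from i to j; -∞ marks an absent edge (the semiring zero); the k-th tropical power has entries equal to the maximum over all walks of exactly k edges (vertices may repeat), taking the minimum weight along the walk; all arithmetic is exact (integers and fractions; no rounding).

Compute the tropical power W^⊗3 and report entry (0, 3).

W^⊗2:
  [41, 90, 48, 38]
  [4, 41, 42, 82]
  [1, 96, 42, 42]
  [41, 23, 82, 38]
W^⊗3:
  [41, 41, 82, 48]
  [41, 82, 42, 42]
  [41, 42, 82, 42]
  [23, 41, 42, 82]
Key observation: the optimum is the walk 0->1->2->3, with weight 48 min 82 min 98 = 48.
Optimal value attained by: walk 0->1->2->3.
Answer: (W^⊗3)[0][3] = 48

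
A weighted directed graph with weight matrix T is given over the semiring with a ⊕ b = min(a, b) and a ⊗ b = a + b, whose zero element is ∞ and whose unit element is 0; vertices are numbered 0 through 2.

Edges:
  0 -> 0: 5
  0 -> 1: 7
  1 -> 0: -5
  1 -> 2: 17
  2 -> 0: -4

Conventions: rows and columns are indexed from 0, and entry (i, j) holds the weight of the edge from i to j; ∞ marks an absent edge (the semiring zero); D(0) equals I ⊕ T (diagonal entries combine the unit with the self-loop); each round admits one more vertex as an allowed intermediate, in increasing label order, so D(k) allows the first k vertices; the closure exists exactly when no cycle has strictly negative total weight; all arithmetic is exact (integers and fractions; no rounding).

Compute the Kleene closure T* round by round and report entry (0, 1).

D(0):
  [0, 7, ∞]
  [-5, 0, 17]
  [-4, ∞, 0]
D(1):
  [0, 7, ∞]
  [-5, 0, 17]
  [-4, 3, 0]
D(2):
  [0, 7, 24]
  [-5, 0, 17]
  [-4, 3, 0]
D(3):
  [0, 7, 24]
  [-5, 0, 17]
  [-4, 3, 0]
Answer: T*[0][1] = 7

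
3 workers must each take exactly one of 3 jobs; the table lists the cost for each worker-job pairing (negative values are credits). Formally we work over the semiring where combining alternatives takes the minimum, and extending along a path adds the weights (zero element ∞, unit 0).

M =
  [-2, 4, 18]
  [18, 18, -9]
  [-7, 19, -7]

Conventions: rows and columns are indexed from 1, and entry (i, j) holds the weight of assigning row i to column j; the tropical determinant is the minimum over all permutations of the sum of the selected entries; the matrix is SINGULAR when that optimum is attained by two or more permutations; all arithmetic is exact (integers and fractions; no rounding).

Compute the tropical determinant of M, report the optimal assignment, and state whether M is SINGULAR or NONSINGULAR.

σ = (1, 2, 3): (-2) + 18 + (-7) = 9
σ = (1, 3, 2): (-2) + (-9) + 19 = 8
σ = (2, 1, 3): 4 + 18 + (-7) = 15
σ = (2, 3, 1): 4 + (-9) + (-7) = -12
σ = (3, 1, 2): 18 + 18 + 19 = 55
σ = (3, 2, 1): 18 + 18 + (-7) = 29
Optimal value attained by: σ = (2, 3, 1).
Answer: det⊕(M) = -12; verdict: NONSINGULAR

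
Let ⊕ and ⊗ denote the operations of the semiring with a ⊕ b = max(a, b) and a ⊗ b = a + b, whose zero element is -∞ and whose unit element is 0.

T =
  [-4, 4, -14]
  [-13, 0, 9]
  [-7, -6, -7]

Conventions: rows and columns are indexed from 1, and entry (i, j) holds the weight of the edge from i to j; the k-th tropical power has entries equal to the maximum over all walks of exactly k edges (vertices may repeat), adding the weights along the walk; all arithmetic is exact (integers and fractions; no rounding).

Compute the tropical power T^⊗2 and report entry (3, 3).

T^⊗2:
  [-8, 4, 13]
  [2, 3, 9]
  [-11, -3, 3]
Key observation: the optimum is the walk 3->2->3, with weight (-6) + 9 = 3.
Optimal value attained by: walk 3->2->3.
Answer: (T^⊗2)[3][3] = 3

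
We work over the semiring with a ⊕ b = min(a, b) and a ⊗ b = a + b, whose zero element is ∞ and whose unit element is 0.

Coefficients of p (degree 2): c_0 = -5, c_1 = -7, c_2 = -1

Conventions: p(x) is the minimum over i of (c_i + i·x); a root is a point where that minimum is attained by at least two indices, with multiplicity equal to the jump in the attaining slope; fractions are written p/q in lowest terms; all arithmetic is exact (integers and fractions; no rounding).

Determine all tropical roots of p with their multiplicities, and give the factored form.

hull edge (i=0, c=-5) to (i=1, c=-7): slope -2, span 1
hull edge (i=1, c=-7) to (i=2, c=-1): slope 6, span 1
Factored form: p(x) = -1 ⊗ (x ⊕ (-6)) ⊗ (x ⊕ 2)
Answer: roots = -6 (mult 1), 2 (mult 1)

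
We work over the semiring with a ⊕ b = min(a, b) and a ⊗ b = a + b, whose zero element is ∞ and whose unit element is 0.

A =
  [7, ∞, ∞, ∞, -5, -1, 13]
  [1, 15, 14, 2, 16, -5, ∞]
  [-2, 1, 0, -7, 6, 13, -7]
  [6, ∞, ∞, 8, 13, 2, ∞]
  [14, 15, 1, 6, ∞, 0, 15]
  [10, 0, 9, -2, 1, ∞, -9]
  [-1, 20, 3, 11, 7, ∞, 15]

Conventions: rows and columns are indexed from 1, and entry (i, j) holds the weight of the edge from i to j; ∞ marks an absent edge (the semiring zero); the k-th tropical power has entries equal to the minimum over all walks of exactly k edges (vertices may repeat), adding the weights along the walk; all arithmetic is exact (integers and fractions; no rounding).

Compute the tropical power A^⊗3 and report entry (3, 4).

A^⊗2:
  [9, -1, -4, -3, 0, -5, -10]
  [5, -5, 4, -7, -4, 0, -14]
  [-8, 1, -4, -7, -7, -5, -7]
  [12, 2, 11, 0, 1, 5, -7]
  [-1, 0, 1, -6, 1, 8, -9]
  [-10, 10, -6, 2, -2, -5, 2]
  [1, 4, 3, -4, -6, -2, -4]
A^⊗3:
  [-11, -5, -7, -11, -4, -6, -14]
  [-15, 0, -11, -3, -7, -10, -9]
  [-8, -5, -6, -11, -13, -9, -14]
  [-8, 5, -4, 3, 0, -3, -4]
  [-10, 2, -6, -6, -6, -5, -6]
  [-8, -5, -6, -13, -15, -11, -14]
  [-5, -2, -5, -4, -4, -6, -11]
Key observation: the optimum is the walk 3->7->3->4, with weight (-7) + 3 + (-7) = -11.
Optimal value attained by: walk 3->7->3->4.
Answer: (A^⊗3)[3][4] = -11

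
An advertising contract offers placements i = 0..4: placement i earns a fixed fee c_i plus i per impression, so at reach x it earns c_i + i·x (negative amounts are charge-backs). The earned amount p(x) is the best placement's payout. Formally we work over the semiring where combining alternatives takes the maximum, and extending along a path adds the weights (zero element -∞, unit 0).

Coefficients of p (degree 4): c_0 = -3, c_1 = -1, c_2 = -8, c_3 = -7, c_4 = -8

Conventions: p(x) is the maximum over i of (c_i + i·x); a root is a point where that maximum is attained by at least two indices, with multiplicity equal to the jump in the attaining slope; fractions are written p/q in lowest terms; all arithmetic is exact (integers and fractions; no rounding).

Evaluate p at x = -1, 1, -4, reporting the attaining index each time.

p(-1) = max(-3+0·(-1)=-3, -1+1·(-1)=-2, -8+2·(-1)=-10, -7+3·(-1)=-10, -8+4·(-1)=-12) = -2 (attained by i=1)
p(1) = max(-3+0·1=-3, -1+1·1=0, -8+2·1=-6, -7+3·1=-4, -8+4·1=-4) = 0 (attained by i=1)
p(-4) = max(-3+0·(-4)=-3, -1+1·(-4)=-5, -8+2·(-4)=-16, -7+3·(-4)=-19, -8+4·(-4)=-24) = -3 (attained by i=0)
Answer: p(-1) = -2; p(1) = 0; p(-4) = -3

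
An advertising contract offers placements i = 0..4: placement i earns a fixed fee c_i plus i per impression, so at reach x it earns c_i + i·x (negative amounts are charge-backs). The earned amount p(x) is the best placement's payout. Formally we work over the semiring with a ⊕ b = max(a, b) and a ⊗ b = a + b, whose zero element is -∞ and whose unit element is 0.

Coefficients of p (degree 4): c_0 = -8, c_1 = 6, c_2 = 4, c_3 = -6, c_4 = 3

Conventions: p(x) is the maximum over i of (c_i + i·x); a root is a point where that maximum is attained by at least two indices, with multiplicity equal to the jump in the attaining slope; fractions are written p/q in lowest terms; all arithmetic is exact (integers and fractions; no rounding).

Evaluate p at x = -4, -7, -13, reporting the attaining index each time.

p(-4) = max(-8+0·(-4)=-8, 6+1·(-4)=2, 4+2·(-4)=-4, -6+3·(-4)=-18, 3+4·(-4)=-13) = 2 (attained by i=1)
p(-7) = max(-8+0·(-7)=-8, 6+1·(-7)=-1, 4+2·(-7)=-10, -6+3·(-7)=-27, 3+4·(-7)=-25) = -1 (attained by i=1)
p(-13) = max(-8+0·(-13)=-8, 6+1·(-13)=-7, 4+2·(-13)=-22, -6+3·(-13)=-45, 3+4·(-13)=-49) = -7 (attained by i=1)
Answer: p(-4) = 2; p(-7) = -1; p(-13) = -7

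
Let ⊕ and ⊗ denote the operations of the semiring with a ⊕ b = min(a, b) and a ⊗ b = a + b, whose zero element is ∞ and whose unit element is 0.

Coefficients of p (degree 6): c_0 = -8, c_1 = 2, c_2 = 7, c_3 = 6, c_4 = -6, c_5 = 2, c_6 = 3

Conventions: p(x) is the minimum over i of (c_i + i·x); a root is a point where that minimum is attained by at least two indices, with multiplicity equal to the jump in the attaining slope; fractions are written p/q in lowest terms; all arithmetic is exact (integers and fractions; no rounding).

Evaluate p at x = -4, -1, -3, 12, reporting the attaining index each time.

p(-4) = min(-8+0·(-4)=-8, 2+1·(-4)=-2, 7+2·(-4)=-1, 6+3·(-4)=-6, -6+4·(-4)=-22, 2+5·(-4)=-18, 3+6·(-4)=-21) = -22 (attained by i=4)
p(-1) = min(-8+0·(-1)=-8, 2+1·(-1)=1, 7+2·(-1)=5, 6+3·(-1)=3, -6+4·(-1)=-10, 2+5·(-1)=-3, 3+6·(-1)=-3) = -10 (attained by i=4)
p(-3) = min(-8+0·(-3)=-8, 2+1·(-3)=-1, 7+2·(-3)=1, 6+3·(-3)=-3, -6+4·(-3)=-18, 2+5·(-3)=-13, 3+6·(-3)=-15) = -18 (attained by i=4)
p(12) = min(-8+0·12=-8, 2+1·12=14, 7+2·12=31, 6+3·12=42, -6+4·12=42, 2+5·12=62, 3+6·12=75) = -8 (attained by i=0)
Answer: p(-4) = -22; p(-1) = -10; p(-3) = -18; p(12) = -8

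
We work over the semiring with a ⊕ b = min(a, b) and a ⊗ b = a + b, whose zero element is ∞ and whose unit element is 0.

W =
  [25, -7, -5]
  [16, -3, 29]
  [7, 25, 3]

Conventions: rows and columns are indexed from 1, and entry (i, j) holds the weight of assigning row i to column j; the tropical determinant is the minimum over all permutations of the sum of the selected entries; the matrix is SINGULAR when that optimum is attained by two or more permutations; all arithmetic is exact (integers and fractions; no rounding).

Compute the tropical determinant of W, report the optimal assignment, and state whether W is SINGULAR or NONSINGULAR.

σ = (1, 2, 3): 25 + (-3) + 3 = 25
σ = (1, 3, 2): 25 + 29 + 25 = 79
σ = (2, 1, 3): (-7) + 16 + 3 = 12
σ = (2, 3, 1): (-7) + 29 + 7 = 29
σ = (3, 1, 2): (-5) + 16 + 25 = 36
σ = (3, 2, 1): (-5) + (-3) + 7 = -1
Optimal value attained by: σ = (3, 2, 1).
Answer: det⊕(W) = -1; verdict: NONSINGULAR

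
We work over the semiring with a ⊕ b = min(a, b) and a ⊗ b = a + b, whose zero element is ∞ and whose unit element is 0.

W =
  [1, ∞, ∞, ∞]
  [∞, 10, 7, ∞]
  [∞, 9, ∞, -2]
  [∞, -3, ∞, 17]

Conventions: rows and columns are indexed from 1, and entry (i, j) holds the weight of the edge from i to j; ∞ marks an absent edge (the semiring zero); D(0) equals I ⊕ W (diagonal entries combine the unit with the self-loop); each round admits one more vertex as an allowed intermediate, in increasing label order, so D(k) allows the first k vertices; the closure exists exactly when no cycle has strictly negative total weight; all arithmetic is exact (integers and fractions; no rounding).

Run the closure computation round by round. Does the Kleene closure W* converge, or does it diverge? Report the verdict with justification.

D(0):
  [0, ∞, ∞, ∞]
  [∞, 0, 7, ∞]
  [∞, 9, 0, -2]
  [∞, -3, ∞, 0]
D(1):
  [0, ∞, ∞, ∞]
  [∞, 0, 7, ∞]
  [∞, 9, 0, -2]
  [∞, -3, ∞, 0]
D(2):
  [0, ∞, ∞, ∞]
  [∞, 0, 7, ∞]
  [∞, 9, 0, -2]
  [∞, -3, 4, 0]
D(3):
  [0, ∞, ∞, ∞]
  [∞, 0, 7, 5]
  [∞, 9, 0, -2]
  [∞, -3, 4, 0]
D(4):
  [0, ∞, ∞, ∞]
  [∞, 0, 7, 5]
  [∞, -5, 0, -2]
  [∞, -3, 4, 0]
Key observation: every diagonal entry stays at the unit through all rounds, so no improving cycle exists.
Answer: CONVERGES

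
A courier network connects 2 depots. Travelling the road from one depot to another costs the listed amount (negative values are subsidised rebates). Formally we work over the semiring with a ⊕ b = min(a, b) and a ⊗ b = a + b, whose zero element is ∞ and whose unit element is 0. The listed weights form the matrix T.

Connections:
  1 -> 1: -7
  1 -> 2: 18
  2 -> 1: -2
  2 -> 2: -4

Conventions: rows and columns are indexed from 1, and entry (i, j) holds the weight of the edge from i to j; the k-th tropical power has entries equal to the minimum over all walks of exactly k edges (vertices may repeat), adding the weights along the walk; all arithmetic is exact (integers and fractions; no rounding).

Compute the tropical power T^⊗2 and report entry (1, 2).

T^⊗2:
  [-14, 11]
  [-9, -8]
Key observation: the optimum is the walk 1->1->2, with weight (-7) + 18 = 11.
Optimal value attained by: walk 1->1->2.
Answer: (T^⊗2)[1][2] = 11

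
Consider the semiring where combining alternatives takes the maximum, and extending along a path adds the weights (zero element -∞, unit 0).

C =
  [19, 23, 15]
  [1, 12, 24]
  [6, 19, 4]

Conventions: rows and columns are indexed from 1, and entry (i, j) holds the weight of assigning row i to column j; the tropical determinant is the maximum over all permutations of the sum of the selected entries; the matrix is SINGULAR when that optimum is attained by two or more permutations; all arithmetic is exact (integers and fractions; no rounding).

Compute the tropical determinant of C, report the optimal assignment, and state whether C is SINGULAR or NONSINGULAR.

σ = (1, 2, 3): 19 + 12 + 4 = 35
σ = (1, 3, 2): 19 + 24 + 19 = 62
σ = (2, 1, 3): 23 + 1 + 4 = 28
σ = (2, 3, 1): 23 + 24 + 6 = 53
σ = (3, 1, 2): 15 + 1 + 19 = 35
σ = (3, 2, 1): 15 + 12 + 6 = 33
Optimal value attained by: σ = (1, 3, 2).
Answer: det⊕(C) = 62; verdict: NONSINGULAR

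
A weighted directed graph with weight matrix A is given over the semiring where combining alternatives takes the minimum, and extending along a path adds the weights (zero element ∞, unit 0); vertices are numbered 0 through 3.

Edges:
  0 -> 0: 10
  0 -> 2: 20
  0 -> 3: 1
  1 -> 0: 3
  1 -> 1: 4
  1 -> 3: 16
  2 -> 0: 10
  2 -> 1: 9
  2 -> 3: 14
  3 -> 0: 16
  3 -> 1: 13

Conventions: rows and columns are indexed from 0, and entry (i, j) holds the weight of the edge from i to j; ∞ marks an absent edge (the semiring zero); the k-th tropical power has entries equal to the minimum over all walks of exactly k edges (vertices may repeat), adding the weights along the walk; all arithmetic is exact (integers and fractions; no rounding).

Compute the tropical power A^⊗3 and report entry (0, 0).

A^⊗2:
  [17, 14, 30, 11]
  [7, 8, 23, 4]
  [12, 13, 30, 11]
  [16, 17, 36, 17]
A^⊗3:
  [17, 18, 37, 18]
  [11, 12, 27, 8]
  [16, 17, 32, 13]
  [20, 21, 36, 17]
Key observation: the optimum is the walk 0->3->1->0, with weight 1 + 13 + 3 = 17.
Optimal value attained by: walk 0->3->1->0.
Answer: (A^⊗3)[0][0] = 17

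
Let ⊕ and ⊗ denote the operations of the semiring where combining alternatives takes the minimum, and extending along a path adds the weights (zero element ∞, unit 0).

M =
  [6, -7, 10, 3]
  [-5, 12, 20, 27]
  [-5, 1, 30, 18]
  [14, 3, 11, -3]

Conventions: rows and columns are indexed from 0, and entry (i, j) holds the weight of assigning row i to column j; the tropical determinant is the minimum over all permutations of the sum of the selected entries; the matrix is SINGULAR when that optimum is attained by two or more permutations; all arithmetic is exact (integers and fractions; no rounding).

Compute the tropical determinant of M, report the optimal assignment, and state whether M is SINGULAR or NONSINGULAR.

σ = (0, 1, 2, 3): 6 + 12 + 30 + (-3) = 45
σ = (0, 1, 3, 2): 6 + 12 + 18 + 11 = 47
σ = (0, 2, 1, 3): 6 + 20 + 1 + (-3) = 24
σ = (0, 2, 3, 1): 6 + 20 + 18 + 3 = 47
σ = (0, 3, 1, 2): 6 + 27 + 1 + 11 = 45
σ = (0, 3, 2, 1): 6 + 27 + 30 + 3 = 66
σ = (1, 0, 2, 3): (-7) + (-5) + 30 + (-3) = 15
σ = (1, 0, 3, 2): (-7) + (-5) + 18 + 11 = 17
σ = (1, 2, 0, 3): (-7) + 20 + (-5) + (-3) = 5
σ = (1, 2, 3, 0): (-7) + 20 + 18 + 14 = 45
σ = (1, 3, 0, 2): (-7) + 27 + (-5) + 11 = 26
σ = (1, 3, 2, 0): (-7) + 27 + 30 + 14 = 64
σ = (2, 0, 1, 3): 10 + (-5) + 1 + (-3) = 3
σ = (2, 0, 3, 1): 10 + (-5) + 18 + 3 = 26
σ = (2, 1, 0, 3): 10 + 12 + (-5) + (-3) = 14
σ = (2, 1, 3, 0): 10 + 12 + 18 + 14 = 54
σ = (2, 3, 0, 1): 10 + 27 + (-5) + 3 = 35
σ = (2, 3, 1, 0): 10 + 27 + 1 + 14 = 52
σ = (3, 0, 1, 2): 3 + (-5) + 1 + 11 = 10
σ = (3, 0, 2, 1): 3 + (-5) + 30 + 3 = 31
σ = (3, 1, 0, 2): 3 + 12 + (-5) + 11 = 21
σ = (3, 1, 2, 0): 3 + 12 + 30 + 14 = 59
σ = (3, 2, 0, 1): 3 + 20 + (-5) + 3 = 21
σ = (3, 2, 1, 0): 3 + 20 + 1 + 14 = 38
Optimal value attained by: σ = (2, 0, 1, 3).
Answer: det⊕(M) = 3; verdict: NONSINGULAR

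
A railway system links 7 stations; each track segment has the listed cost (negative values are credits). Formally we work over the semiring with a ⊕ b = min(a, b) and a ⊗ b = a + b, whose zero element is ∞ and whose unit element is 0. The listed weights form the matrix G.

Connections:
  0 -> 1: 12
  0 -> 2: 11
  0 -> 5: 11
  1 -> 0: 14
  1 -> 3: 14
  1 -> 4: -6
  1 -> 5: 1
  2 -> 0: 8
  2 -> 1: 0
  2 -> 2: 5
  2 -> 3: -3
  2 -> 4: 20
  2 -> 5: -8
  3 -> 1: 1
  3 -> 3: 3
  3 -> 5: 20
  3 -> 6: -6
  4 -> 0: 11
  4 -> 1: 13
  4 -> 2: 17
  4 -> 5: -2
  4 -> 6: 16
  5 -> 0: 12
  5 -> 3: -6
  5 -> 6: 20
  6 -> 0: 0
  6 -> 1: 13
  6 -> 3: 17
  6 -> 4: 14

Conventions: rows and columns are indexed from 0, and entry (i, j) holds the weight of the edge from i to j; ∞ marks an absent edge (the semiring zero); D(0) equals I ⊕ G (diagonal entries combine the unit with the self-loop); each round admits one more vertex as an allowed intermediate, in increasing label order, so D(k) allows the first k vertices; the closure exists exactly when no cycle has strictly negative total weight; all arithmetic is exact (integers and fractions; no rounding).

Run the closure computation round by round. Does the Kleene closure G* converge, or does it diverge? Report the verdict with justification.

D(0):
  [0, 12, 11, ∞, ∞, 11, ∞]
  [14, 0, ∞, 14, -6, 1, ∞]
  [8, 0, 0, -3, 20, -8, ∞]
  [∞, 1, ∞, 0, ∞, 20, -6]
  [11, 13, 17, ∞, 0, -2, 16]
  [12, ∞, ∞, -6, ∞, 0, 20]
  [0, 13, ∞, 17, 14, ∞, 0]
D(1):
  [0, 12, 11, ∞, ∞, 11, ∞]
  [14, 0, 25, 14, -6, 1, ∞]
  [8, 0, 0, -3, 20, -8, ∞]
  [∞, 1, ∞, 0, ∞, 20, -6]
  [11, 13, 17, ∞, 0, -2, 16]
  [12, 24, 23, -6, ∞, 0, 20]
  [0, 12, 11, 17, 14, 11, 0]
D(2):
  [0, 12, 11, 26, 6, 11, ∞]
  [14, 0, 25, 14, -6, 1, ∞]
  [8, 0, 0, -3, -6, -8, ∞]
  [15, 1, 26, 0, -5, 2, -6]
  [11, 13, 17, 27, 0, -2, 16]
  [12, 24, 23, -6, 18, 0, 20]
  [0, 12, 11, 17, 6, 11, 0]
D(3):
  [0, 11, 11, 8, 5, 3, ∞]
  [14, 0, 25, 14, -6, 1, ∞]
  [8, 0, 0, -3, -6, -8, ∞]
  [15, 1, 26, 0, -5, 2, -6]
  [11, 13, 17, 14, 0, -2, 16]
  [12, 23, 23, -6, 17, 0, 20]
  [0, 11, 11, 8, 5, 3, 0]
Detection: at round 4, diagonal entry (5, 5) turns strictly negative.
Key observation: the cycle 5->3->1->5 has total weight (-6) + 1 + 1, which is strictly negative.
Answer: DIVERGES — negative cycle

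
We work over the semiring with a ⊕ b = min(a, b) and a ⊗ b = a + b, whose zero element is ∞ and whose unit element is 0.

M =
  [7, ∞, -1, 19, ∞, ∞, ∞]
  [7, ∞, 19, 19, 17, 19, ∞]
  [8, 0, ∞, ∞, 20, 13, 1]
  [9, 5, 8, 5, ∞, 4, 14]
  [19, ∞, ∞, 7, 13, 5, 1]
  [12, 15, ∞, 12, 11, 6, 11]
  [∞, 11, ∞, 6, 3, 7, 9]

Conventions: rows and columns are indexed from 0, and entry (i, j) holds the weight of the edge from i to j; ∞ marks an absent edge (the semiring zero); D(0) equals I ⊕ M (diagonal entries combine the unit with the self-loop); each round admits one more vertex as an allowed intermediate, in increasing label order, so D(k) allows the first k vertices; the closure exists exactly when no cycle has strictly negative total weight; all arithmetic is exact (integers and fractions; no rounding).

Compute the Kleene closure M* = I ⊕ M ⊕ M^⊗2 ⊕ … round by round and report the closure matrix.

D(0):
  [0, ∞, -1, 19, ∞, ∞, ∞]
  [7, 0, 19, 19, 17, 19, ∞]
  [8, 0, 0, ∞, 20, 13, 1]
  [9, 5, 8, 0, ∞, 4, 14]
  [19, ∞, ∞, 7, 0, 5, 1]
  [12, 15, ∞, 12, 11, 0, 11]
  [∞, 11, ∞, 6, 3, 7, 0]
D(1):
  [0, ∞, -1, 19, ∞, ∞, ∞]
  [7, 0, 6, 19, 17, 19, ∞]
  [8, 0, 0, 27, 20, 13, 1]
  [9, 5, 8, 0, ∞, 4, 14]
  [19, ∞, 18, 7, 0, 5, 1]
  [12, 15, 11, 12, 11, 0, 11]
  [∞, 11, ∞, 6, 3, 7, 0]
D(2):
  [0, ∞, -1, 19, ∞, ∞, ∞]
  [7, 0, 6, 19, 17, 19, ∞]
  [7, 0, 0, 19, 17, 13, 1]
  [9, 5, 8, 0, 22, 4, 14]
  [19, ∞, 18, 7, 0, 5, 1]
  [12, 15, 11, 12, 11, 0, 11]
  [18, 11, 17, 6, 3, 7, 0]
D(3):
  [0, -1, -1, 18, 16, 12, 0]
  [7, 0, 6, 19, 17, 19, 7]
  [7, 0, 0, 19, 17, 13, 1]
  [9, 5, 8, 0, 22, 4, 9]
  [19, 18, 18, 7, 0, 5, 1]
  [12, 11, 11, 12, 11, 0, 11]
  [18, 11, 17, 6, 3, 7, 0]
D(4):
  [0, -1, -1, 18, 16, 12, 0]
  [7, 0, 6, 19, 17, 19, 7]
  [7, 0, 0, 19, 17, 13, 1]
  [9, 5, 8, 0, 22, 4, 9]
  [16, 12, 15, 7, 0, 5, 1]
  [12, 11, 11, 12, 11, 0, 11]
  [15, 11, 14, 6, 3, 7, 0]
D(5):
  [0, -1, -1, 18, 16, 12, 0]
  [7, 0, 6, 19, 17, 19, 7]
  [7, 0, 0, 19, 17, 13, 1]
  [9, 5, 8, 0, 22, 4, 9]
  [16, 12, 15, 7, 0, 5, 1]
  [12, 11, 11, 12, 11, 0, 11]
  [15, 11, 14, 6, 3, 7, 0]
D(6):
  [0, -1, -1, 18, 16, 12, 0]
  [7, 0, 6, 19, 17, 19, 7]
  [7, 0, 0, 19, 17, 13, 1]
  [9, 5, 8, 0, 15, 4, 9]
  [16, 12, 15, 7, 0, 5, 1]
  [12, 11, 11, 12, 11, 0, 11]
  [15, 11, 14, 6, 3, 7, 0]
D(7):
  [0, -1, -1, 6, 3, 7, 0]
  [7, 0, 6, 13, 10, 14, 7]
  [7, 0, 0, 7, 4, 8, 1]
  [9, 5, 8, 0, 12, 4, 9]
  [16, 12, 15, 7, 0, 5, 1]
  [12, 11, 11, 12, 11, 0, 11]
  [15, 11, 14, 6, 3, 7, 0]
Answer: M* = [[0, -1, -1, 6, 3, 7, 0], [7, 0, 6, 13, 10, 14, 7], [7, 0, 0, 7, 4, 8, 1], [9, 5, 8, 0, 12, 4, 9], [16, 12, 15, 7, 0, 5, 1], [12, 11, 11, 12, 11, 0, 11], [15, 11, 14, 6, 3, 7, 0]]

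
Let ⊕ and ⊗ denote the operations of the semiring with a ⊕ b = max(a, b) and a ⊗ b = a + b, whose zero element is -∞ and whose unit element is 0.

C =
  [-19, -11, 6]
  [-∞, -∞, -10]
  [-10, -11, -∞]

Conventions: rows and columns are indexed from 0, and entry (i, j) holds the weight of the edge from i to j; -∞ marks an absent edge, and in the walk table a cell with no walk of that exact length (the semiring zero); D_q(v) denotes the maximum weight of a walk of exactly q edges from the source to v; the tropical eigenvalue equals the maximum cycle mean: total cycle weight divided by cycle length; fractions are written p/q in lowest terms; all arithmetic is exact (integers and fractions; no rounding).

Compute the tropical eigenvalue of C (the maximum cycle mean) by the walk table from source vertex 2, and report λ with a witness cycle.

q=0: [-∞, -∞, 0]
q=1: [-10, -11, -∞]
q=2: [-29, -21, -4]
q=3: [-14, -15, -23]
Optimal cycle mean attained by: cycle 0->2->0, total 6 + (-10), length 2.
Answer: λ = -2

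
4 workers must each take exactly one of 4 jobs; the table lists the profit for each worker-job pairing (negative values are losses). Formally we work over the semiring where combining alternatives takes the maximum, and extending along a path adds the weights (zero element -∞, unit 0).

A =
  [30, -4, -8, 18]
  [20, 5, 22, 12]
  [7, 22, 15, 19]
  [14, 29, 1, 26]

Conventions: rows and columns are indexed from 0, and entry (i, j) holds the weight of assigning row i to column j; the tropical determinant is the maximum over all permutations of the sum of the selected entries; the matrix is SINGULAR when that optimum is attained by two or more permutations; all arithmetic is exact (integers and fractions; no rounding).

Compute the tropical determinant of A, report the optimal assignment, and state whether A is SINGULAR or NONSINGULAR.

σ = (0, 1, 2, 3): 30 + 5 + 15 + 26 = 76
σ = (0, 1, 3, 2): 30 + 5 + 19 + 1 = 55
σ = (0, 2, 1, 3): 30 + 22 + 22 + 26 = 100
σ = (0, 2, 3, 1): 30 + 22 + 19 + 29 = 100
σ = (0, 3, 1, 2): 30 + 12 + 22 + 1 = 65
σ = (0, 3, 2, 1): 30 + 12 + 15 + 29 = 86
σ = (1, 0, 2, 3): (-4) + 20 + 15 + 26 = 57
σ = (1, 0, 3, 2): (-4) + 20 + 19 + 1 = 36
σ = (1, 2, 0, 3): (-4) + 22 + 7 + 26 = 51
σ = (1, 2, 3, 0): (-4) + 22 + 19 + 14 = 51
σ = (1, 3, 0, 2): (-4) + 12 + 7 + 1 = 16
σ = (1, 3, 2, 0): (-4) + 12 + 15 + 14 = 37
σ = (2, 0, 1, 3): (-8) + 20 + 22 + 26 = 60
σ = (2, 0, 3, 1): (-8) + 20 + 19 + 29 = 60
σ = (2, 1, 0, 3): (-8) + 5 + 7 + 26 = 30
σ = (2, 1, 3, 0): (-8) + 5 + 19 + 14 = 30
σ = (2, 3, 0, 1): (-8) + 12 + 7 + 29 = 40
σ = (2, 3, 1, 0): (-8) + 12 + 22 + 14 = 40
σ = (3, 0, 1, 2): 18 + 20 + 22 + 1 = 61
σ = (3, 0, 2, 1): 18 + 20 + 15 + 29 = 82
σ = (3, 1, 0, 2): 18 + 5 + 7 + 1 = 31
σ = (3, 1, 2, 0): 18 + 5 + 15 + 14 = 52
σ = (3, 2, 0, 1): 18 + 22 + 7 + 29 = 76
σ = (3, 2, 1, 0): 18 + 22 + 22 + 14 = 76
Optimal value attained by: σ = (0, 2, 1, 3).
Answer: det⊕(A) = 100; verdict: SINGULAR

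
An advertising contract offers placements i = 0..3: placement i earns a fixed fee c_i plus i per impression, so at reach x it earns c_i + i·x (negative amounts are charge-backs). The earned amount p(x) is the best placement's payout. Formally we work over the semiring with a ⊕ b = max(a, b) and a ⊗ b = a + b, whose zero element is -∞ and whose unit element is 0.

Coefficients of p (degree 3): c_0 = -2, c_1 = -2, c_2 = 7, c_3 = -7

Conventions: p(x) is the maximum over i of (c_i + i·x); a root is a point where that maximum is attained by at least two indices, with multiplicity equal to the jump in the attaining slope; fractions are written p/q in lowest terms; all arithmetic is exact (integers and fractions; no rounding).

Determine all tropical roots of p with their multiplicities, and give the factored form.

hull edge (i=0, c=-2) to (i=2, c=7): slope 9/2, span 2
hull edge (i=2, c=7) to (i=3, c=-7): slope -14, span 1
Factored form: p(x) = -7 ⊗ (x ⊕ (-9/2)) ⊗ (x ⊕ (-9/2)) ⊗ (x ⊕ 14)
Answer: roots = -9/2 (mult 2), 14 (mult 1)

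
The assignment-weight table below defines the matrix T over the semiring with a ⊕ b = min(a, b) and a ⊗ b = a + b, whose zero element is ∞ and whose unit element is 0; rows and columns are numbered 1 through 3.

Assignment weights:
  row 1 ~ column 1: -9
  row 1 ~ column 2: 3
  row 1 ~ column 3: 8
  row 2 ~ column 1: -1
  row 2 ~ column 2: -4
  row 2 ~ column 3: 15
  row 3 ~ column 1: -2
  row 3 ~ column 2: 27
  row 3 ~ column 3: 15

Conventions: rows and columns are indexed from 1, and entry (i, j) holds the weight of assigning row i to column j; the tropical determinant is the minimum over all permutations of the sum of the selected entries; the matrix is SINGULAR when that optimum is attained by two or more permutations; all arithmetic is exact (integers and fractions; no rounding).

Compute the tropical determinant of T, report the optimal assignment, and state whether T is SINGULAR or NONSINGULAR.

σ = (1, 2, 3): (-9) + (-4) + 15 = 2
σ = (1, 3, 2): (-9) + 15 + 27 = 33
σ = (2, 1, 3): 3 + (-1) + 15 = 17
σ = (2, 3, 1): 3 + 15 + (-2) = 16
σ = (3, 1, 2): 8 + (-1) + 27 = 34
σ = (3, 2, 1): 8 + (-4) + (-2) = 2
Optimal value attained by: σ = (1, 2, 3).
Answer: det⊕(T) = 2; verdict: SINGULAR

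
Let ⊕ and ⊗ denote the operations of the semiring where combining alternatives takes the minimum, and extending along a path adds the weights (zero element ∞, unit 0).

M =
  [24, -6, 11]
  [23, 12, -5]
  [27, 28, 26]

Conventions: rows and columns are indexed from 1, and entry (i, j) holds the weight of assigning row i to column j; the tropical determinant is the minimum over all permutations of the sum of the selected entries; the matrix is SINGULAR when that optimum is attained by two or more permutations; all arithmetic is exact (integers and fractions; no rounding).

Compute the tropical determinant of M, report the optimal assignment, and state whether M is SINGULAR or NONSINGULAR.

σ = (1, 2, 3): 24 + 12 + 26 = 62
σ = (1, 3, 2): 24 + (-5) + 28 = 47
σ = (2, 1, 3): (-6) + 23 + 26 = 43
σ = (2, 3, 1): (-6) + (-5) + 27 = 16
σ = (3, 1, 2): 11 + 23 + 28 = 62
σ = (3, 2, 1): 11 + 12 + 27 = 50
Optimal value attained by: σ = (2, 3, 1).
Answer: det⊕(M) = 16; verdict: NONSINGULAR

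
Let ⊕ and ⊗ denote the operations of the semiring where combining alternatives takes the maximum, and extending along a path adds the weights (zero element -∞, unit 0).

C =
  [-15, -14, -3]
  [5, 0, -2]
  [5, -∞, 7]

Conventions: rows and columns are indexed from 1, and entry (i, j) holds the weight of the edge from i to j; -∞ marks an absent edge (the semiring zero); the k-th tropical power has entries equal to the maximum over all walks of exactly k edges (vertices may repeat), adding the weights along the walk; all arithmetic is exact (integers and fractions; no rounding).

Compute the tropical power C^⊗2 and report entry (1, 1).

C^⊗2:
  [2, -14, 4]
  [5, 0, 5]
  [12, -9, 14]
Key observation: the optimum is the walk 1->3->1, with weight (-3) + 5 = 2.
Optimal value attained by: walk 1->3->1.
Answer: (C^⊗2)[1][1] = 2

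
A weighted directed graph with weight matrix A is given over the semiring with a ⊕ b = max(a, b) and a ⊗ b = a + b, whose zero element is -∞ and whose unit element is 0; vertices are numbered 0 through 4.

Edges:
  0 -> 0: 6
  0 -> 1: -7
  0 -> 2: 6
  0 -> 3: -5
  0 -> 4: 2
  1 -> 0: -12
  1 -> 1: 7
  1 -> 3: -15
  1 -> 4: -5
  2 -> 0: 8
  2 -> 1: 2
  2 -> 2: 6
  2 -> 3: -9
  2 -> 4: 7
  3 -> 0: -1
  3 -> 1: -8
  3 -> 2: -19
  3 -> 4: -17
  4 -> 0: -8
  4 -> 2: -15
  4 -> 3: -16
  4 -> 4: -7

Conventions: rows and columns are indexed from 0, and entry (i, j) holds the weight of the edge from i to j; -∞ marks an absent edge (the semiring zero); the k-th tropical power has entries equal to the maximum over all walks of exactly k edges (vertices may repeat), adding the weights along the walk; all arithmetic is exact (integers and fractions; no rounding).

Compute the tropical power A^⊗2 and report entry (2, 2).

A^⊗2:
  [14, 8, 12, 1, 13]
  [-5, 14, -6, -8, 2]
  [14, 9, 14, 3, 13]
  [5, -1, 5, -6, 1]
  [-2, -13, -2, -13, -6]
Key observation: the optimum is the walk 2->0->2, with weight 8 + 6 = 14.
Optimal value attained by: walk 2->0->2.
Answer: (A^⊗2)[2][2] = 14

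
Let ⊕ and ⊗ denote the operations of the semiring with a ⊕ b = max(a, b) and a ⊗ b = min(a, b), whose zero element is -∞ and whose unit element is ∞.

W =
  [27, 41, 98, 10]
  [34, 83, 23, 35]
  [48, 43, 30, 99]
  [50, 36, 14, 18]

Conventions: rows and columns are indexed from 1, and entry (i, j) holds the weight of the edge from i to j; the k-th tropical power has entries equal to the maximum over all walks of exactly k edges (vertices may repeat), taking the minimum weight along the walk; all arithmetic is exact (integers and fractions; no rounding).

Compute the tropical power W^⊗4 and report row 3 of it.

W^⊗2:
  [48, 43, 30, 98]
  [35, 83, 34, 35]
  [50, 43, 48, 35]
  [34, 41, 50, 35]
W^⊗3:
  [50, 43, 48, 35]
  [35, 83, 35, 35]
  [48, 43, 50, 48]
  [48, 43, 34, 50]
W^⊗4:
  [48, 43, 50, 48]
  [35, 83, 35, 35]
  [48, 43, 48, 50]
  [50, 43, 48, 35]
Answer: row 3 of W^⊗4 = [48, 43, 48, 50]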